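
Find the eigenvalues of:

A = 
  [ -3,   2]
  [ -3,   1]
tr(A) = -2, det(A) = 3
Characteristic polynomial: λ² - tr(A)λ + det(A) = λ² + 2λ + 3
λ² + 2λ + 3 = 0  ⇒  λ = (-2 ± √((2)² - 4·(3)))/2 = (-2 ± √(-8))/2
  = -1 + i√2,  -1 - i√2

λ = -1 + i√2, -1 - i√2  (≈ -1 + 1.414i, -1 - 1.414i)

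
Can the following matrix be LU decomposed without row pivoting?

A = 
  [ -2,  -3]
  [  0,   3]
Yes.
A[1,1] = -2 ≠ 0, so Gaussian elimination proceeds without a row swap: multiplier ℓ₂₁ = (0)/(-2) = 0, and U[2,2] = 3 - (0)(-3) = 3.
L = 
  [  1,   0]
  [  0,   1]
U = 
  [ -2,  -3]
  [  0,   3]
Check row 2 of LU: [(0)(-2), (0)(-3) + 3] = [0, 3] = row 2 of A ✓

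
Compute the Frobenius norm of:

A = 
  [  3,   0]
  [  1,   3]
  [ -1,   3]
||A||_F = 5.385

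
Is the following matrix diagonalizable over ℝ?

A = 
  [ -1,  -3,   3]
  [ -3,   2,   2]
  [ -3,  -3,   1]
No

Characteristic polynomial: det(λI - A) = λ³ - 2λ² + 5λ - 46
By the rational root theorem any rational root is an integer dividing 46; none of those is a root, so p(λ) has no rational roots and hence (being an irreducible cubic) no repeated roots.
Discriminant of the cubic: Δ = -50724
Δ < 0 ⇒ one real eigenvalue and a complex-conjugate pair: λ ≈ 3.83, -0.9151 + 3.343i, -0.9151 - 3.343i
Has complex eigenvalues (not diagonalizable over ℝ).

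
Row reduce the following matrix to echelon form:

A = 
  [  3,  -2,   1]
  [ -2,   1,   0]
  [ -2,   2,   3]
Row operations:
R2 → R2 + (2/3)·R1
R3 → R3 + (2/3)·R1
R3 → R3 + (2)·R2

Resulting echelon form:
REF = 
  [   3,   -2,    1]
  [   0, -1/3,  2/3]
  [   0,    0,    5]

Rank = 3 (number of non-zero pivot rows).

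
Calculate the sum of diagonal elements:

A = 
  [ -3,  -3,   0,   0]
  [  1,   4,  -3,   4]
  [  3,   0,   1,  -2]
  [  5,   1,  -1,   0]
2

tr(A) = -3 + 4 + 1 + 0 = 2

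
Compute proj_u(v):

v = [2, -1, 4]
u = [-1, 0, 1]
proj_u(v) = [-1, 0, 1]

v·u = (2)(-1) + (-1)(0) + (4)(1) = 2
u·u = (-1)² + (0)² + (1)² = 2
proj_u(v) = (v·u / u·u) × u = (2/2) × u = (1) × u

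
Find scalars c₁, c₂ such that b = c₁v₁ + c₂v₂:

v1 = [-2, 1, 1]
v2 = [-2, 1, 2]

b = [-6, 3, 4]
c1 = 2, c2 = 1

b = 2·v1 + 1·v2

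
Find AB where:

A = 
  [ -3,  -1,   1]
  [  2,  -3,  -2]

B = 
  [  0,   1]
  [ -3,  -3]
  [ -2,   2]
AB = 
  [  1,   2]
  [ 13,   7]

A is 2×3 and B is 3×2, so AB is 2×2. Each entry is (row of A)·(column of B):
AB[1,1] = (-3)(0) + (-1)(-3) + (1)(-2) = 1
AB[1,2] = (-3)(1) + (-1)(-3) + (1)(2) = 2
AB[2,1] = (2)(0) + (-3)(-3) + (-2)(-2) = 13
AB[2,2] = (2)(1) + (-3)(-3) + (-2)(2) = 7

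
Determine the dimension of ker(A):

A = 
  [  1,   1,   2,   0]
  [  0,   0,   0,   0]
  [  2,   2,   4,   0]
nullity(A) = 3

Row reduce:
R3 → R3 - (2)·R1
REF = 
  [  1,   1,   2,   0]
  [  0,   0,   0,   0]
  [  0,   0,   0,   0]
Pivot columns: 1 → 1 pivot.
rank(A) = 1, so nullity(A) = 4 - 1 = 3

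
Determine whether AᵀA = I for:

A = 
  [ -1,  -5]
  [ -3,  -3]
No

AᵀA = 
  [ 10,  14]
  [ 14,  34]
≠ I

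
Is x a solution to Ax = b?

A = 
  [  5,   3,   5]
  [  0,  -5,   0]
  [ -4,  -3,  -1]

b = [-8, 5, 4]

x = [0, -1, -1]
Yes

Ax = [-8, 5, 4] = b ✓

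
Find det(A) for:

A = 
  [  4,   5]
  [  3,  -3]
For a 2×2 matrix, det = ad - bc = (4)(-3) - (5)(3) = -27

det(A) = -27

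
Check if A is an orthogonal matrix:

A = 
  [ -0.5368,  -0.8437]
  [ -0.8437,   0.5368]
Yes

AᵀA = 
  [  1,   0]
  [  0,   1]
≈ I (equal to I up to the 4-dp rounding of the entries)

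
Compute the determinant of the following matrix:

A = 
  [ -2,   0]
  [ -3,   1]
For a 2×2 matrix, det = ad - bc = (-2)(1) - (0)(-3) = -2

det(A) = -2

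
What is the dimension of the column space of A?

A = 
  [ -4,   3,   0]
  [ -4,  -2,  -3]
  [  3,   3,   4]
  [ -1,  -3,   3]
dim(Col(A)) = 3

Row reduce:
R2 → R2 - (1)·R1
R3 → R3 + (3/4)·R1
R4 → R4 - (1/4)·R1
R3 → R3 + (21/20)·R2
R4 → R4 - (3/4)·R2
R4 → R4 - (105/17)·R3
REF = 
  [   -4,     3,     0]
  [    0,    -5,    -3]
  [    0,     0, 17/20]
  [    0,     0,     0]
Pivot columns: 1, 2, 3 → 3 pivots.
dim(Col(A)) = number of pivot columns = 3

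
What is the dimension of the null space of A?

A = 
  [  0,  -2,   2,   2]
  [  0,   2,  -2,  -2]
nullity(A) = 3

Row reduce:
R2 → R2 + (1)·R1
REF = 
  [  0,  -2,   2,   2]
  [  0,   0,   0,   0]
Pivot columns: 2 → 1 pivot.
rank(A) = 1, so nullity(A) = 4 - 1 = 3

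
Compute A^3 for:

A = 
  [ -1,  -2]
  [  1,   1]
A^3 = 
  [  1,   2]
  [ -1,  -1]

A² = A·A:
A²[1,1] = (-1)(-1) + (-2)(1) = -1
A²[1,2] = (-1)(-2) + (-2)(1) = 0
A²[2,1] = (1)(-1) + (1)(1) = 0
A²[2,2] = (1)(-2) + (1)(1) = -1
A² = 
  [ -1,   0]
  [  0,  -1]

A^3 = A^2·A:
A^3[1,1] = (-1)(-1) + (0)(1) = 1
A^3[1,2] = (-1)(-2) + (0)(1) = 2
A^3[2,1] = (0)(-1) + (-1)(1) = -1
A^3[2,2] = (0)(-2) + (-1)(1) = -1
A^3 = 
  [  1,   2]
  [ -1,  -1]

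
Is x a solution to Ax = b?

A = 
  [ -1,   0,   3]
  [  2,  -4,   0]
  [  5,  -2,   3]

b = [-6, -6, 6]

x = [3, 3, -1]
Yes

Ax = [-6, -6, 6] = b ✓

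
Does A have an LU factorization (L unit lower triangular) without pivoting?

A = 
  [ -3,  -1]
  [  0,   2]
Yes.
A[1,1] = -3 ≠ 0, so Gaussian elimination proceeds without a row swap: multiplier ℓ₂₁ = (0)/(-3) = 0, and U[2,2] = 2 - (0)(-1) = 2.
L = 
  [  1,   0]
  [  0,   1]
U = 
  [ -3,  -1]
  [  0,   2]
Check row 2 of LU: [(0)(-3), (0)(-1) + 2] = [0, 2] = row 2 of A ✓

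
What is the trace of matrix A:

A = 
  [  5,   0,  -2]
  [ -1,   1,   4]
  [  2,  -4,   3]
9

tr(A) = 5 + 1 + 3 = 9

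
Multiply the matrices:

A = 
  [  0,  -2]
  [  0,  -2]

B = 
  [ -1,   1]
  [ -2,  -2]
A is 2×2 and B is 2×2, so AB is 2×2. Each entry is (row of A)·(column of B):
AB[1,1] = (0)(-1) + (-2)(-2) = 4
AB[1,2] = (0)(1) + (-2)(-2) = 4
AB[2,1] = (0)(-1) + (-2)(-2) = 4
AB[2,2] = (0)(1) + (-2)(-2) = 4

AB = 
  [  4,   4]
  [  4,   4]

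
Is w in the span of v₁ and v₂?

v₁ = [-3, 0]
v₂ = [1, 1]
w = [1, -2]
Yes

Form the augmented matrix and row-reduce:
[v₁|v₂|w] = 
  [ -3,   1,   1]
  [  0,   1,  -2]
(already in echelon form — no row operations needed)

No row of the form [0 0 | nonzero], so the system is consistent. Back-substitution gives c₁ = -1, c₂ = -2: w = (-1)·v₁ + (-2)·v₂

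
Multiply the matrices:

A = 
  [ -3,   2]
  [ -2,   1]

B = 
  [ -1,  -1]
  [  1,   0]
A is 2×2 and B is 2×2, so AB is 2×2. Each entry is (row of A)·(column of B):
AB[1,1] = (-3)(-1) + (2)(1) = 5
AB[1,2] = (-3)(-1) + (2)(0) = 3
AB[2,1] = (-2)(-1) + (1)(1) = 3
AB[2,2] = (-2)(-1) + (1)(0) = 2

AB = 
  [  5,   3]
  [  3,   2]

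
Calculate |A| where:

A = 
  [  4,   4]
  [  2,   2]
For a 2×2 matrix, det = ad - bc = (4)(2) - (4)(2) = 0

det(A) = 0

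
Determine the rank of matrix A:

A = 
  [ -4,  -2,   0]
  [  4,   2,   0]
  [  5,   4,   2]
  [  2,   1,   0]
Row reduce:
R2 → R2 + (1)·R1
R3 → R3 + (5/4)·R1
R4 → R4 + (1/2)·R1
Swap R2 ↔ R3
REF = 
  [ -4,  -2,   0]
  [  0, 3/2,   2]
  [  0,   0,   0]
  [  0,   0,   0]
Pivot columns: 1, 2 → 2 pivots.

rank(A) = 2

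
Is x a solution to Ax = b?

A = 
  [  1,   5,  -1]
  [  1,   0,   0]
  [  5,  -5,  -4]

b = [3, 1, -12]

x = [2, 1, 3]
No

Ax = [4, 2, -7] ≠ b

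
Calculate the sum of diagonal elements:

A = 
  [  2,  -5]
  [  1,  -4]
-2

tr(A) = 2 + -4 = -2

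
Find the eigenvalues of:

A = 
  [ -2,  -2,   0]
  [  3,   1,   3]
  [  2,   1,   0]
Characteristic polynomial: det(λI - A) = λ³ + λ² + λ + 6
Testing integer divisors of the constant term: p(-2) = 0, so (λ + 2) is a factor:
p(λ) = (λ + 2)(λ² - λ + 3)
λ² - λ + 3 = 0  ⇒  λ = (1 ± √((-1)² - 4·(3)))/2 = (1 ± √(-11))/2
  = (1 + i√11)/2,  (1 - i√11)/2

λ = -2, (1 + i√11)/2, (1 - i√11)/2  (≈ -2, 0.5 + 1.658i, 0.5 - 1.658i)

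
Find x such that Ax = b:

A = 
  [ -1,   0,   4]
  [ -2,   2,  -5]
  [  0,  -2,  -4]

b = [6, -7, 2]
x = [-2, -3, 1]

Row reduce the augmented matrix [A|b]:
R2 → R2 - (2)·R1
R3 → R3 + (1)·R2
REF = 
  [ -1,   0,   4,   6]
  [  0,   2, -13, -19]
  [  0,   0, -17, -17]

Back-substitution:
x₃ = (-17) / (-17) = 1
x₂ = (-19 - (-13)(1)) / 2 = -3
x₁ = (6 - (0)(-3) - (4)(1)) / (-1) = -2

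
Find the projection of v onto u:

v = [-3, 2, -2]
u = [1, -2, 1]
proj_u(v) = [-3/2, 3, -3/2]

v·u = (-3)(1) + (2)(-2) + (-2)(1) = -9
u·u = (1)² + (-2)² + (1)² = 6
proj_u(v) = (v·u / u·u) × u = (-9/6) × u = (-3/2) × u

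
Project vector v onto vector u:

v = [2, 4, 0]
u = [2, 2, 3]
proj_u(v) = [24/17, 24/17, 36/17]

v·u = (2)(2) + (4)(2) + (0)(3) = 12
u·u = (2)² + (2)² + (3)² = 17
proj_u(v) = (v·u / u·u) × u = (12/17) × u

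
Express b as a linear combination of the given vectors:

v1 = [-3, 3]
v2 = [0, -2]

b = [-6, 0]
c1 = 2, c2 = 3

b = 2·v1 + 3·v2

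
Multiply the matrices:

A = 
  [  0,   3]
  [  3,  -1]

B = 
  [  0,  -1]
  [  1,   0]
AB = 
  [  3,   0]
  [ -1,  -3]

A is 2×2 and B is 2×2, so AB is 2×2. Each entry is (row of A)·(column of B):
AB[1,1] = (0)(0) + (3)(1) = 3
AB[1,2] = (0)(-1) + (3)(0) = 0
AB[2,1] = (3)(0) + (-1)(1) = -1
AB[2,2] = (3)(-1) + (-1)(0) = -3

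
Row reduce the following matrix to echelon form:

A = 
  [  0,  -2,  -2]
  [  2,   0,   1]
Row operations:
Swap R1 ↔ R2

Resulting echelon form:
REF = 
  [  2,   0,   1]
  [  0,  -2,  -2]

Rank = 2 (number of non-zero pivot rows).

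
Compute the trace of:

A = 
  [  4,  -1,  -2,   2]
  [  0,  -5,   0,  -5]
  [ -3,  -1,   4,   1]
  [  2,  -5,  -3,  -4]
-1

tr(A) = 4 + -5 + 4 + -4 = -1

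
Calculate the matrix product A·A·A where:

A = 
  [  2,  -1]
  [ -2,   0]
A^3 = 
  [ 16,  -6]
  [-12,   4]

A² = A·A:
A²[1,1] = (2)(2) + (-1)(-2) = 6
A²[1,2] = (2)(-1) + (-1)(0) = -2
A²[2,1] = (-2)(2) + (0)(-2) = -4
A²[2,2] = (-2)(-1) + (0)(0) = 2
A² = 
  [  6,  -2]
  [ -4,   2]

A^3 = A^2·A:
A^3[1,1] = (6)(2) + (-2)(-2) = 16
A^3[1,2] = (6)(-1) + (-2)(0) = -6
A^3[2,1] = (-4)(2) + (2)(-2) = -12
A^3[2,2] = (-4)(-1) + (2)(0) = 4
A^3 = 
  [ 16,  -6]
  [-12,   4]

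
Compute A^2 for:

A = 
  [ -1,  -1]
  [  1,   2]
A² = A·A:
A²[1,1] = (-1)(-1) + (-1)(1) = 0
A²[1,2] = (-1)(-1) + (-1)(2) = -1
A²[2,1] = (1)(-1) + (2)(1) = 1
A²[2,2] = (1)(-1) + (2)(2) = 3
A² = 
  [  0,  -1]
  [  1,   3]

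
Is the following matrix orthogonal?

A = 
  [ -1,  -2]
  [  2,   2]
No

AᵀA = 
  [  5,   6]
  [  6,   8]
≠ I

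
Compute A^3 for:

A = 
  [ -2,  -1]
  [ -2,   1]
A² = A·A:
A²[1,1] = (-2)(-2) + (-1)(-2) = 6
A²[1,2] = (-2)(-1) + (-1)(1) = 1
A²[2,1] = (-2)(-2) + (1)(-2) = 2
A²[2,2] = (-2)(-1) + (1)(1) = 3
A² = 
  [  6,   1]
  [  2,   3]

A^3 = A^2·A:
A^3[1,1] = (6)(-2) + (1)(-2) = -14
A^3[1,2] = (6)(-1) + (1)(1) = -5
A^3[2,1] = (2)(-2) + (3)(-2) = -10
A^3[2,2] = (2)(-1) + (3)(1) = 1
A^3 = 
  [-14,  -5]
  [-10,   1]

Therefore
A^3 = 
  [-14,  -5]
  [-10,   1]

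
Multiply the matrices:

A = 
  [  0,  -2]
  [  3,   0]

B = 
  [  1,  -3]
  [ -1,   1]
A is 2×2 and B is 2×2, so AB is 2×2. Each entry is (row of A)·(column of B):
AB[1,1] = (0)(1) + (-2)(-1) = 2
AB[1,2] = (0)(-3) + (-2)(1) = -2
AB[2,1] = (3)(1) + (0)(-1) = 3
AB[2,2] = (3)(-3) + (0)(1) = -9

AB = 
  [  2,  -2]
  [  3,  -9]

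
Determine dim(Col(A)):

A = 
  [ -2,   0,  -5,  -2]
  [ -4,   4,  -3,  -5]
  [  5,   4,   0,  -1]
Row reduce:
R2 → R2 - (2)·R1
R3 → R3 + (5/2)·R1
R3 → R3 - (1)·R2
REF = 
  [   -2,     0,    -5,    -2]
  [    0,     4,     7,    -1]
  [    0,     0, -39/2,    -5]
Pivot columns: 1, 2, 3 → 3 pivots.
dim(Col(A)) = number of pivot columns = 3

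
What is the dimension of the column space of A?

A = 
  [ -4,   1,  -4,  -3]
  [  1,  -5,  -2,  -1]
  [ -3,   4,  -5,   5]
dim(Col(A)) = 3

Row reduce:
R2 → R2 + (1/4)·R1
R3 → R3 - (3/4)·R1
R3 → R3 + (13/19)·R2
REF = 
  [    -4,      1,     -4,     -3]
  [     0,  -19/4,     -3,   -7/4]
  [     0,      0, -77/19, 115/19]
Pivot columns: 1, 2, 3 → 3 pivots.
dim(Col(A)) = number of pivot columns = 3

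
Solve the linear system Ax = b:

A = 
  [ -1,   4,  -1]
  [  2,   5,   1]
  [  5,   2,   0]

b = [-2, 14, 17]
Row reduce the augmented matrix [A|b]:
R2 → R2 + (2)·R1
R3 → R3 + (5)·R1
R3 → R3 - (22/13)·R2
REF = 
  [     -1,       4,      -1,      -2]
  [      0,      13,      -1,      10]
  [      0,       0,  -43/13, -129/13]

Back-substitution:
x₃ = (-129/13) / (-43/13) = 3
x₂ = (10 - (-1)(3)) / 13 = 1
x₁ = (-2 - (4)(1) - (-1)(3)) / (-1) = 3

x = [3, 1, 3]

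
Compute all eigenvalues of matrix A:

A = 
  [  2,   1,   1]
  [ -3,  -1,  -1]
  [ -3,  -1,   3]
λ = 2, 1 + i, 1 - i  (≈ 2, 1 + 1i, 1 - 1i)

Characteristic polynomial: det(λI - A) = λ³ - 4λ² + 6λ - 4
Testing integer divisors of the constant term: p(2) = 0, so (λ - 2) is a factor:
p(λ) = (λ - 2)(λ² - 2λ + 2)
λ² - 2λ + 2 = 0  ⇒  λ = (2 ± √((-2)² - 4·(2)))/2 = (2 ± √(-4))/2
  = 1 + i,  1 - i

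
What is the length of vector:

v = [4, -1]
4.123

||v||₂ = √((4)² + (-1)²) = √17 = 4.123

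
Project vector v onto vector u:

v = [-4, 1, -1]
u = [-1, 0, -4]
proj_u(v) = [-8/17, 0, -32/17]

v·u = (-4)(-1) + (1)(0) + (-1)(-4) = 8
u·u = (-1)² + (0)² + (-4)² = 17
proj_u(v) = (v·u / u·u) × u = (8/17) × u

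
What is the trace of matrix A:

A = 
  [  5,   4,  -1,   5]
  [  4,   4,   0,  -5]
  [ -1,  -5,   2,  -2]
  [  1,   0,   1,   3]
14

tr(A) = 5 + 4 + 2 + 3 = 14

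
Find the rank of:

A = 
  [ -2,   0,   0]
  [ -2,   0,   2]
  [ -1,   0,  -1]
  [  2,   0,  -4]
rank(A) = 2

Row reduce:
R2 → R2 - (1)·R1
R3 → R3 - (1/2)·R1
R4 → R4 + (1)·R1
R3 → R3 + (1/2)·R2
R4 → R4 + (2)·R2
REF = 
  [ -2,   0,   0]
  [  0,   0,   2]
  [  0,   0,   0]
  [  0,   0,   0]
Pivot columns: 1, 3 → 2 pivots.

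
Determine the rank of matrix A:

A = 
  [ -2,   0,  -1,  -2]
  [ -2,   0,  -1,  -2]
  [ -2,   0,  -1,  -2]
rank(A) = 1

Row reduce:
R2 → R2 - (1)·R1
R3 → R3 - (1)·R1
REF = 
  [ -2,   0,  -1,  -2]
  [  0,   0,   0,   0]
  [  0,   0,   0,   0]
Pivot columns: 1 → 1 pivot.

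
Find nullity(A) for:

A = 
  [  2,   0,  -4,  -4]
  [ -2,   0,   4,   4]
nullity(A) = 3

Row reduce:
R2 → R2 + (1)·R1
REF = 
  [  2,   0,  -4,  -4]
  [  0,   0,   0,   0]
Pivot columns: 1 → 1 pivot.
rank(A) = 1, so nullity(A) = 4 - 1 = 3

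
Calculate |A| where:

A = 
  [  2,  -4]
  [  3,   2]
16

For a 2×2 matrix, det = ad - bc = (2)(2) - (-4)(3) = 16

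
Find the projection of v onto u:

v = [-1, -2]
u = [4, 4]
v·u = (-1)(4) + (-2)(4) = -12
u·u = (4)² + (4)² = 32
proj_u(v) = (v·u / u·u) × u = (-12/32) × u = (-3/8) × u

proj_u(v) = [-3/2, -3/2]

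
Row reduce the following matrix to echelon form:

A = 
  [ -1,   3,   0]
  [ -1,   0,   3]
Row operations:
R2 → R2 - (1)·R1

Resulting echelon form:
REF = 
  [ -1,   3,   0]
  [  0,  -3,   3]

Rank = 2 (number of non-zero pivot rows).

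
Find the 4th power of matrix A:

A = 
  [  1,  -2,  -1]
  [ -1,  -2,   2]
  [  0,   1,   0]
A^4 = 
  [ 15,  21, -28]
  [ 14,  71, -35]
  [ -7, -21,  15]

A² = A·A:
A²[1,1] = (1)(1) + (-2)(-1) + (-1)(0) = 3
A²[1,2] = (1)(-2) + (-2)(-2) + (-1)(1) = 1
A²[1,3] = (1)(-1) + (-2)(2) + (-1)(0) = -5
A²[2,1] = (-1)(1) + (-2)(-1) + (2)(0) = 1
A²[2,2] = (-1)(-2) + (-2)(-2) + (2)(1) = 8
A²[2,3] = (-1)(-1) + (-2)(2) + (2)(0) = -3
A²[3,1] = (0)(1) + (1)(-1) + (0)(0) = -1
A²[3,2] = (0)(-2) + (1)(-2) + (0)(1) = -2
A²[3,3] = (0)(-1) + (1)(2) + (0)(0) = 2
A² = 
  [  3,   1,  -5]
  [  1,   8,  -3]
  [ -1,  -2,   2]

A^3 = A^2·A:
A^3[1,1] = (3)(1) + (1)(-1) + (-5)(0) = 2
A^3[1,2] = (3)(-2) + (1)(-2) + (-5)(1) = -13
A^3[1,3] = (3)(-1) + (1)(2) + (-5)(0) = -1
A^3[2,1] = (1)(1) + (8)(-1) + (-3)(0) = -7
A^3[2,2] = (1)(-2) + (8)(-2) + (-3)(1) = -21
A^3[2,3] = (1)(-1) + (8)(2) + (-3)(0) = 15
A^3[3,1] = (-1)(1) + (-2)(-1) + (2)(0) = 1
A^3[3,2] = (-1)(-2) + (-2)(-2) + (2)(1) = 8
A^3[3,3] = (-1)(-1) + (-2)(2) + (2)(0) = -3
A^3 = 
  [  2, -13,  -1]
  [ -7, -21,  15]
  [  1,   8,  -3]

A^4 = A^3·A:
A^4[1,1] = (2)(1) + (-13)(-1) + (-1)(0) = 15
A^4[1,2] = (2)(-2) + (-13)(-2) + (-1)(1) = 21
A^4[1,3] = (2)(-1) + (-13)(2) + (-1)(0) = -28
A^4[2,1] = (-7)(1) + (-21)(-1) + (15)(0) = 14
A^4[2,2] = (-7)(-2) + (-21)(-2) + (15)(1) = 71
A^4[2,3] = (-7)(-1) + (-21)(2) + (15)(0) = -35
A^4[3,1] = (1)(1) + (8)(-1) + (-3)(0) = -7
A^4[3,2] = (1)(-2) + (8)(-2) + (-3)(1) = -21
A^4[3,3] = (1)(-1) + (8)(2) + (-3)(0) = 15
A^4 = 
  [ 15,  21, -28]
  [ 14,  71, -35]
  [ -7, -21,  15]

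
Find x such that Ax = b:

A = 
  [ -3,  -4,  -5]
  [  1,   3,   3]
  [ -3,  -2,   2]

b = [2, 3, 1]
x = [-3, 3, -1]

Row reduce the augmented matrix [A|b]:
R2 → R2 + (1/3)·R1
R3 → R3 - (1)·R1
R3 → R3 - (6/5)·R2
REF = 
  [   -3,    -4,    -5,     2]
  [    0,   5/3,   4/3,  11/3]
  [    0,     0,  27/5, -27/5]

Back-substitution:
x₃ = (-27/5) / (27/5) = -1
x₂ = (11/3 - (4/3)(-1)) / (5/3) = 3
x₁ = (2 - (-4)(3) - (-5)(-1)) / (-3) = -3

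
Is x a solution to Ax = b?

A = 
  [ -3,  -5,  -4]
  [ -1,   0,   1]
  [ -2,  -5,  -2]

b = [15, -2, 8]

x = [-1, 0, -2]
No

Ax = [11, -1, 6] ≠ b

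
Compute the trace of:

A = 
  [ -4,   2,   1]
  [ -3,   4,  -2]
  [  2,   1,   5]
5

tr(A) = -4 + 4 + 5 = 5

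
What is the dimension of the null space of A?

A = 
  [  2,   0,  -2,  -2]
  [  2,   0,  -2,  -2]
nullity(A) = 3

Row reduce:
R2 → R2 - (1)·R1
REF = 
  [  2,   0,  -2,  -2]
  [  0,   0,   0,   0]
Pivot columns: 1 → 1 pivot.
rank(A) = 1, so nullity(A) = 4 - 1 = 3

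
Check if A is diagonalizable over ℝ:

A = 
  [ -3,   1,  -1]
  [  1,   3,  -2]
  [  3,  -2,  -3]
No

Characteristic polynomial: det(λI - A) = λ³ + 3λ² - 11λ - 47
By the rational root theorem any rational root is an integer dividing 47; none of those is a root, so p(λ) has no rational roots and hence (being an irreducible cubic) no repeated roots.
Discriminant of the cubic: Δ = -20236
Δ < 0 ⇒ one real eigenvalue and a complex-conjugate pair: λ ≈ 3.621, -3.311 + 1.421i, -3.311 - 1.421i
Has complex eigenvalues (not diagonalizable over ℝ).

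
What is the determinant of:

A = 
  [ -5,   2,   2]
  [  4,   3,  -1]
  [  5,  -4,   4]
Cofactor expansion along row 1:
det(A) = (-5)·((3)(4) - (-1)(-4)) - (2)·((4)(4) - (-1)(5)) + (2)·((4)(-4) - (3)(5))
  = (-5)(8) - (2)(21) + (2)(-31)
  = -144

det(A) = -144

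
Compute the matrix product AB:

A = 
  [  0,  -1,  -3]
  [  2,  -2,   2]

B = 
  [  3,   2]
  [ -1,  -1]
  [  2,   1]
A is 2×3 and B is 3×2, so AB is 2×2. Each entry is (row of A)·(column of B):
AB[1,1] = (0)(3) + (-1)(-1) + (-3)(2) = -5
AB[1,2] = (0)(2) + (-1)(-1) + (-3)(1) = -2
AB[2,1] = (2)(3) + (-2)(-1) + (2)(2) = 12
AB[2,2] = (2)(2) + (-2)(-1) + (2)(1) = 8

AB = 
  [ -5,  -2]
  [ 12,   8]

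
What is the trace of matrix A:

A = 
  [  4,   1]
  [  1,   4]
8

tr(A) = 4 + 4 = 8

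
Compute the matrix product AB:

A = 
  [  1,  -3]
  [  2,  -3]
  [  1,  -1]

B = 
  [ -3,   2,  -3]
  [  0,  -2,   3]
A is 3×2 and B is 2×3, so AB is 3×3. Each entry is (row of A)·(column of B):
AB[1,1] = (1)(-3) + (-3)(0) = -3
AB[1,2] = (1)(2) + (-3)(-2) = 8
AB[1,3] = (1)(-3) + (-3)(3) = -12
AB[2,1] = (2)(-3) + (-3)(0) = -6
AB[2,2] = (2)(2) + (-3)(-2) = 10
AB[2,3] = (2)(-3) + (-3)(3) = -15
AB[3,1] = (1)(-3) + (-1)(0) = -3
AB[3,2] = (1)(2) + (-1)(-2) = 4
AB[3,3] = (1)(-3) + (-1)(3) = -6

AB = 
  [ -3,   8, -12]
  [ -6,  10, -15]
  [ -3,   4,  -6]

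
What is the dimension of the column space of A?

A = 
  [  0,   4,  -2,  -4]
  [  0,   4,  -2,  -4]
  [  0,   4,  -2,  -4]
dim(Col(A)) = 1

Row reduce:
R2 → R2 - (1)·R1
R3 → R3 - (1)·R1
REF = 
  [  0,   4,  -2,  -4]
  [  0,   0,   0,   0]
  [  0,   0,   0,   0]
Pivot columns: 2 → 1 pivot.
dim(Col(A)) = number of pivot columns = 1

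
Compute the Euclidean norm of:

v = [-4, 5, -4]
7.55

||v||₂ = √((-4)² + (5)² + (-4)²) = √57 = 7.55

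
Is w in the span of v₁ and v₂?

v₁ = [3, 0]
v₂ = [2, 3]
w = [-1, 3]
Yes

Form the augmented matrix and row-reduce:
[v₁|v₂|w] = 
  [  3,   2,  -1]
  [  0,   3,   3]
(already in echelon form — no row operations needed)

No row of the form [0 0 | nonzero], so the system is consistent. Back-substitution gives c₁ = -1, c₂ = 1: w = (-1)·v₁ + (1)·v₂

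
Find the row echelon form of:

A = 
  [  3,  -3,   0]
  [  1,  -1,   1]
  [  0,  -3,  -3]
Row operations:
R2 → R2 - (1/3)·R1
Swap R2 ↔ R3

Resulting echelon form:
REF = 
  [  3,  -3,   0]
  [  0,  -3,  -3]
  [  0,   0,   1]

Rank = 3 (number of non-zero pivot rows).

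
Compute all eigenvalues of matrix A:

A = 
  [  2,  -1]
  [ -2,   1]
tr(A) = 3, det(A) = 0
Characteristic polynomial: λ² - tr(A)λ + det(A) = λ² - 3λ
λ² - 3λ = λ(λ - 3)

λ = 3, 0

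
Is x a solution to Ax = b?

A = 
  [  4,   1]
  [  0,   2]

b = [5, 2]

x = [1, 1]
Yes

Ax = [5, 2] = b ✓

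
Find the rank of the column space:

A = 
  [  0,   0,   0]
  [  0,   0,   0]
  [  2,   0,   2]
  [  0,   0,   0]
Row reduce:
Swap R1 ↔ R3
REF = 
  [  2,   0,   2]
  [  0,   0,   0]
  [  0,   0,   0]
  [  0,   0,   0]
Pivot columns: 1 → 1 pivot.
dim(Col(A)) = number of pivot columns = 1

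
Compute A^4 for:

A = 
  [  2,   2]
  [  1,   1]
A² = A·A:
A²[1,1] = (2)(2) + (2)(1) = 6
A²[1,2] = (2)(2) + (2)(1) = 6
A²[2,1] = (1)(2) + (1)(1) = 3
A²[2,2] = (1)(2) + (1)(1) = 3
A² = 
  [  6,   6]
  [  3,   3]

A^3 = A^2·A:
A^3[1,1] = (6)(2) + (6)(1) = 18
A^3[1,2] = (6)(2) + (6)(1) = 18
A^3[2,1] = (3)(2) + (3)(1) = 9
A^3[2,2] = (3)(2) + (3)(1) = 9
A^3 = 
  [ 18,  18]
  [  9,   9]

A^4 = A^3·A:
A^4[1,1] = (18)(2) + (18)(1) = 54
A^4[1,2] = (18)(2) + (18)(1) = 54
A^4[2,1] = (9)(2) + (9)(1) = 27
A^4[2,2] = (9)(2) + (9)(1) = 27
A^4 = 
  [ 54,  54]
  [ 27,  27]

Therefore
A^4 = 
  [ 54,  54]
  [ 27,  27]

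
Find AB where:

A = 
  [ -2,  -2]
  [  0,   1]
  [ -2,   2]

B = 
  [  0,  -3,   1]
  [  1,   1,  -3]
AB = 
  [ -2,   4,   4]
  [  1,   1,  -3]
  [  2,   8,  -8]

A is 3×2 and B is 2×3, so AB is 3×3. Each entry is (row of A)·(column of B):
AB[1,1] = (-2)(0) + (-2)(1) = -2
AB[1,2] = (-2)(-3) + (-2)(1) = 4
AB[1,3] = (-2)(1) + (-2)(-3) = 4
AB[2,1] = (0)(0) + (1)(1) = 1
AB[2,2] = (0)(-3) + (1)(1) = 1
AB[2,3] = (0)(1) + (1)(-3) = -3
AB[3,1] = (-2)(0) + (2)(1) = 2
AB[3,2] = (-2)(-3) + (2)(1) = 8
AB[3,3] = (-2)(1) + (2)(-3) = -8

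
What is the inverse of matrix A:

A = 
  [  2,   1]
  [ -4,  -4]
det(A) = (2)(-4) - (1)(-4) = -4
For a 2×2 matrix, A⁻¹ = (1/det(A)) · [[d, -b], [-c, a]]
    = (-1/4) · [[-4, -1], [4, 2]]

A⁻¹ = 
  [   1,  1/4]
  [  -1, -1/2]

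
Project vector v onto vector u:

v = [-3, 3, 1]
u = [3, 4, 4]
v·u = (-3)(3) + (3)(4) + (1)(4) = 7
u·u = (3)² + (4)² + (4)² = 41
proj_u(v) = (v·u / u·u) × u = (7/41) × u

proj_u(v) = [21/41, 28/41, 28/41]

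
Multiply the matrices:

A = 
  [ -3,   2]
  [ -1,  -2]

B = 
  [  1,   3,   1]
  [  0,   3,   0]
AB = 
  [ -3,  -3,  -3]
  [ -1,  -9,  -1]

A is 2×2 and B is 2×3, so AB is 2×3. Each entry is (row of A)·(column of B):
AB[1,1] = (-3)(1) + (2)(0) = -3
AB[1,2] = (-3)(3) + (2)(3) = -3
AB[1,3] = (-3)(1) + (2)(0) = -3
AB[2,1] = (-1)(1) + (-2)(0) = -1
AB[2,2] = (-1)(3) + (-2)(3) = -9
AB[2,3] = (-1)(1) + (-2)(0) = -1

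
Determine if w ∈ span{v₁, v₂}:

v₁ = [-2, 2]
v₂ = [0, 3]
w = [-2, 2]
Yes

Form the augmented matrix and row-reduce:
[v₁|v₂|w] = 
  [ -2,   0,  -2]
  [  2,   3,   2]
R2 → R2 + (1)·R1
REF = 
  [ -2,   0,  -2]
  [  0,   3,   0]

No row of the form [0 0 | nonzero], so the system is consistent. Back-substitution gives c₁ = 1, c₂ = 0: w = (1)·v₁ + (0)·v₂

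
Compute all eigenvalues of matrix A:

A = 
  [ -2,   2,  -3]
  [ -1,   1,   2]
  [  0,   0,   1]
λ = 0, 1, -1

Characteristic polynomial: det(λI - A) = λ³ - λ
The constant term is 0, so λ = 0 is a root: p(λ) = λ(λ² - 1)
λ² - 1 = (λ + 1)(λ - 1)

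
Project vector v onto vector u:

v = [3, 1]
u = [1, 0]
proj_u(v) = [3, 0]

v·u = (3)(1) + (1)(0) = 3
u·u = (1)² + (0)² = 1
proj_u(v) = (v·u / u·u) × u = (3/1) × u = (3) × u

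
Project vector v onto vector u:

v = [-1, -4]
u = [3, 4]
v·u = (-1)(3) + (-4)(4) = -19
u·u = (3)² + (4)² = 25
proj_u(v) = (v·u / u·u) × u = (-19/25) × u

proj_u(v) = [-57/25, -76/25]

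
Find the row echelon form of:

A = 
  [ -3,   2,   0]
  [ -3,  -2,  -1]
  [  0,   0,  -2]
Row operations:
R2 → R2 - (1)·R1

Resulting echelon form:
REF = 
  [ -3,   2,   0]
  [  0,  -4,  -1]
  [  0,   0,  -2]

Rank = 3 (number of non-zero pivot rows).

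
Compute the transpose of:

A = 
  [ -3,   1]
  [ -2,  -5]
Aᵀ = 
  [ -3,  -2]
  [  1,  -5]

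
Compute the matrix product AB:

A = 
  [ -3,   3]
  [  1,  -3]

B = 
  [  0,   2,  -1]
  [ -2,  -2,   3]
AB = 
  [ -6, -12,  12]
  [  6,   8, -10]

A is 2×2 and B is 2×3, so AB is 2×3. Each entry is (row of A)·(column of B):
AB[1,1] = (-3)(0) + (3)(-2) = -6
AB[1,2] = (-3)(2) + (3)(-2) = -12
AB[1,3] = (-3)(-1) + (3)(3) = 12
AB[2,1] = (1)(0) + (-3)(-2) = 6
AB[2,2] = (1)(2) + (-3)(-2) = 8
AB[2,3] = (1)(-1) + (-3)(3) = -10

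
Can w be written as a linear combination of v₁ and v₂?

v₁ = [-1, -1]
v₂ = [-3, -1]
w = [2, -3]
Yes

Form the augmented matrix and row-reduce:
[v₁|v₂|w] = 
  [ -1,  -3,   2]
  [ -1,  -1,  -3]
R2 → R2 - (1)·R1
REF = 
  [ -1,  -3,   2]
  [  0,   2,  -5]

No row of the form [0 0 | nonzero], so the system is consistent. Back-substitution gives c₁ = 11/2, c₂ = -5/2: w = (11/2)·v₁ + (-5/2)·v₂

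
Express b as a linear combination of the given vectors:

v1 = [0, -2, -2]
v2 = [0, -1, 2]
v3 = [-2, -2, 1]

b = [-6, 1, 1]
c1 = -2, c2 = -3, c3 = 3

b = -2·v1 + -3·v2 + 3·v3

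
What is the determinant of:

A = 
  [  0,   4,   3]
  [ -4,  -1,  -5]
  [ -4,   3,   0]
Cofactor expansion along row 1:
det(A) = (0)·((-1)(0) - (-5)(3)) - (4)·((-4)(0) - (-5)(-4)) + (3)·((-4)(3) - (-1)(-4))
  = (0)(15) - (4)(-20) + (3)(-16)
  = 32

det(A) = 32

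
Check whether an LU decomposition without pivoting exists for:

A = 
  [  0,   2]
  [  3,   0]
No.
A[1,1] = 0 but A[2,1] = 3 ≠ 0. Any LU with L unit lower triangular has (LU)[1,1] = U[1,1] and (LU)[2,1] = L[2,1]·U[1,1]; matching A forces U[1,1] = 0, which then forces (LU)[2,1] = 0 ≠ 3. A row swap (pivoting) is required.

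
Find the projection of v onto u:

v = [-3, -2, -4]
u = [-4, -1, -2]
v·u = (-3)(-4) + (-2)(-1) + (-4)(-2) = 22
u·u = (-4)² + (-1)² + (-2)² = 21
proj_u(v) = (v·u / u·u) × u = (22/21) × u

proj_u(v) = [-88/21, -22/21, -44/21]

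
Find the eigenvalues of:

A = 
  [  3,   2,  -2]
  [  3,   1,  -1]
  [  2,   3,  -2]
Characteristic polynomial: det(λI - A) = λ³ - 2λ² - 4λ + 3
Testing integer divisors of the constant term: p(3) = 0, so (λ - 3) is a factor:
p(λ) = (λ - 3)(λ² + λ - 1)
λ² + λ - 1 = 0  ⇒  λ = (-1 ± √((1)² - 4·(-1)))/2 = (-1 ± √(5))/2
  = (-1 + √5)/2,  (-1 - √5)/2

λ = 3, (-1 + √5)/2, (-1 - √5)/2  (≈ 3, 0.618, -1.618)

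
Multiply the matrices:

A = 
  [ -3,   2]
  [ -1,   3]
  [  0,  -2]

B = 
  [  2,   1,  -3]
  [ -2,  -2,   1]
A is 3×2 and B is 2×3, so AB is 3×3. Each entry is (row of A)·(column of B):
AB[1,1] = (-3)(2) + (2)(-2) = -10
AB[1,2] = (-3)(1) + (2)(-2) = -7
AB[1,3] = (-3)(-3) + (2)(1) = 11
AB[2,1] = (-1)(2) + (3)(-2) = -8
AB[2,2] = (-1)(1) + (3)(-2) = -7
AB[2,3] = (-1)(-3) + (3)(1) = 6
AB[3,1] = (0)(2) + (-2)(-2) = 4
AB[3,2] = (0)(1) + (-2)(-2) = 4
AB[3,3] = (0)(-3) + (-2)(1) = -2

AB = 
  [-10,  -7,  11]
  [ -8,  -7,   6]
  [  4,   4,  -2]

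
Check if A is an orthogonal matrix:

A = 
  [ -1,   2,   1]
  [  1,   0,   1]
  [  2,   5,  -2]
No

AᵀA = 
  [  6,   8,  -4]
  [  8,  29,  -8]
  [ -4,  -8,   6]
≠ I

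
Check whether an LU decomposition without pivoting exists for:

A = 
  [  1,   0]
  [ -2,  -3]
Yes.
A[1,1] = 1 ≠ 0, so Gaussian elimination proceeds without a row swap: multiplier ℓ₂₁ = (-2)/(1) = -2, and U[2,2] = -3 - (-2)(0) = -3.
L = 
  [  1,   0]
  [ -2,   1]
U = 
  [  1,   0]
  [  0,  -3]
Check row 2 of LU: [(-2)(1), (-2)(0) + (-3)] = [-2, -3] = row 2 of A ✓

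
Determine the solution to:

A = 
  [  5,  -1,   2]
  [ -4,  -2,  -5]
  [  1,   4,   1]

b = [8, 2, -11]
Row reduce the augmented matrix [A|b]:
R2 → R2 + (4/5)·R1
R3 → R3 - (1/5)·R1
R3 → R3 + (3/2)·R2
REF = 
  [    5,    -1,     2,     8]
  [    0, -14/5, -17/5,  42/5]
  [    0,     0,  -9/2,     0]

Back-substitution:
x₃ = 0 / (-9/2) = 0
x₂ = (42/5 - (-17/5)(0)) / (-14/5) = -3
x₁ = (8 - (-1)(-3) - (2)(0)) / 5 = 1

x = [1, -3, 0]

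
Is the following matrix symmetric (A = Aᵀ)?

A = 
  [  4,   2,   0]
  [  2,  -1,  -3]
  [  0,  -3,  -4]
Yes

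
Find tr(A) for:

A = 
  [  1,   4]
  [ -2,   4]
5

tr(A) = 1 + 4 = 5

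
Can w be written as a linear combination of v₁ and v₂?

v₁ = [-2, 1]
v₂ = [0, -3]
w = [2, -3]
Yes

Form the augmented matrix and row-reduce:
[v₁|v₂|w] = 
  [ -2,   0,   2]
  [  1,  -3,  -3]
R2 → R2 + (1/2)·R1
REF = 
  [ -2,   0,   2]
  [  0,  -3,  -2]

No row of the form [0 0 | nonzero], so the system is consistent. Back-substitution gives c₁ = -1, c₂ = 2/3: w = (-1)·v₁ + (2/3)·v₂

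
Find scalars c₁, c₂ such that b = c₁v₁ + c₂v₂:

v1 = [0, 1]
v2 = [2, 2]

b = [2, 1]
c1 = -1, c2 = 1

b = -1·v1 + 1·v2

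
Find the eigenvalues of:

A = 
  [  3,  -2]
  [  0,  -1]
λ = 3, -1

tr(A) = 2, det(A) = -3
Characteristic polynomial: λ² - tr(A)λ + det(A) = λ² - 2λ - 3
λ² - 2λ - 3 = (λ + 1)(λ - 3)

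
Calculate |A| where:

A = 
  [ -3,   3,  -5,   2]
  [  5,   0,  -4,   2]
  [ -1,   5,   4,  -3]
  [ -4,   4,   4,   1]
-881

Cofactor expansion along row 1: det(A) = a₁₁M₁₁ - a₁₂M₁₂ + a₁₃M₁₃ - a₁₄M₁₄

M₁₁ = det[[0, -4, 2]; [5, 4, -3]; [4, 4, 1]]
  = (0)·((4)(1) - (-3)(4)) - (-4)·((5)(1) - (-3)(4)) + (2)·((5)(4) - (4)(4))
  = (0)(16) - (-4)(17) + (2)(4)
  = 76
M₁₂ = det[[5, -4, 2]; [-1, 4, -3]; [-4, 4, 1]]
  = (5)·((4)(1) - (-3)(4)) - (-4)·((-1)(1) - (-3)(-4)) + (2)·((-1)(4) - (4)(-4))
  = (5)(16) - (-4)(-13) + (2)(12)
  = 52
M₁₃ = det[[5, 0, 2]; [-1, 5, -3]; [-4, 4, 1]]
  = (5)·((5)(1) - (-3)(4)) - (0)·((-1)(1) - (-3)(-4)) + (2)·((-1)(4) - (5)(-4))
  = (5)(17) - (0)(-13) + (2)(16)
  = 117
M₁₄ = det[[5, 0, -4]; [-1, 5, 4]; [-4, 4, 4]]
  = (5)·((5)(4) - (4)(4)) - (0)·((-1)(4) - (4)(-4)) + (-4)·((-1)(4) - (5)(-4))
  = (5)(4) - (0)(12) + (-4)(16)
  = -44

det(A) = (-3)(76) - (3)(52) + (-5)(117) - (2)(-44) = -881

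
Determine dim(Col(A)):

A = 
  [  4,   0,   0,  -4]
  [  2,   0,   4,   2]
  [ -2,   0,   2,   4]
Row reduce:
R2 → R2 - (1/2)·R1
R3 → R3 + (1/2)·R1
R3 → R3 - (1/2)·R2
REF = 
  [  4,   0,   0,  -4]
  [  0,   0,   4,   4]
  [  0,   0,   0,   0]
Pivot columns: 1, 3 → 2 pivots.
dim(Col(A)) = number of pivot columns = 2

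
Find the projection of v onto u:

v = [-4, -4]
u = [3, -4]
v·u = (-4)(3) + (-4)(-4) = 4
u·u = (3)² + (-4)² = 25
proj_u(v) = (v·u / u·u) × u = (4/25) × u

proj_u(v) = [12/25, -16/25]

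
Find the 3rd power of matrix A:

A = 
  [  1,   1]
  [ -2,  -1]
A^3 = 
  [ -1,  -1]
  [  2,   1]

A² = A·A:
A²[1,1] = (1)(1) + (1)(-2) = -1
A²[1,2] = (1)(1) + (1)(-1) = 0
A²[2,1] = (-2)(1) + (-1)(-2) = 0
A²[2,2] = (-2)(1) + (-1)(-1) = -1
A² = 
  [ -1,   0]
  [  0,  -1]

A^3 = A^2·A:
A^3[1,1] = (-1)(1) + (0)(-2) = -1
A^3[1,2] = (-1)(1) + (0)(-1) = -1
A^3[2,1] = (0)(1) + (-1)(-2) = 2
A^3[2,2] = (0)(1) + (-1)(-1) = 1
A^3 = 
  [ -1,  -1]
  [  2,   1]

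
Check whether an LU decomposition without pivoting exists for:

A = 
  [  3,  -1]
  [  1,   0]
Yes.
A[1,1] = 3 ≠ 0, so Gaussian elimination proceeds without a row swap: multiplier ℓ₂₁ = (1)/(3) = 1/3, and U[2,2] = 0 - (1/3)(-1) = 1/3.
L = 
  [  1,   0]
  [1/3,   1]
U = 
  [  3,  -1]
  [  0, 1/3]
Check row 2 of LU: [(1/3)(3), (1/3)(-1) + (1/3)] = [1, 0] = row 2 of A ✓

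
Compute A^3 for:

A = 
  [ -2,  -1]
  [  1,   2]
A² = A·A:
A²[1,1] = (-2)(-2) + (-1)(1) = 3
A²[1,2] = (-2)(-1) + (-1)(2) = 0
A²[2,1] = (1)(-2) + (2)(1) = 0
A²[2,2] = (1)(-1) + (2)(2) = 3
A² = 
  [  3,   0]
  [  0,   3]

A^3 = A^2·A:
A^3[1,1] = (3)(-2) + (0)(1) = -6
A^3[1,2] = (3)(-1) + (0)(2) = -3
A^3[2,1] = (0)(-2) + (3)(1) = 3
A^3[2,2] = (0)(-1) + (3)(2) = 6
A^3 = 
  [ -6,  -3]
  [  3,   6]

Therefore
A^3 = 
  [ -6,  -3]
  [  3,   6]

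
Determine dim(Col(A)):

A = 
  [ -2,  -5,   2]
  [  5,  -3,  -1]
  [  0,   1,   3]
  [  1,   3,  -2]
Row reduce:
R2 → R2 + (5/2)·R1
R4 → R4 + (1/2)·R1
R3 → R3 + (2/31)·R2
R4 → R4 + (1/31)·R2
R4 → R4 + (27/101)·R3
REF = 
  [    -2,     -5,      2]
  [     0,  -31/2,      4]
  [     0,      0, 101/31]
  [     0,      0,      0]
Pivot columns: 1, 2, 3 → 3 pivots.
dim(Col(A)) = number of pivot columns = 3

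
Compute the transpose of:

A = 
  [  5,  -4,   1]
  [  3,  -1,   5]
Aᵀ = 
  [  5,   3]
  [ -4,  -1]
  [  1,   5]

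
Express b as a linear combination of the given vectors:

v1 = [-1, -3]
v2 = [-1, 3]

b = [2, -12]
c1 = 1, c2 = -3

b = 1·v1 + -3·v2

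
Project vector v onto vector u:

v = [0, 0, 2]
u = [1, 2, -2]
v·u = (0)(1) + (0)(2) + (2)(-2) = -4
u·u = (1)² + (2)² + (-2)² = 9
proj_u(v) = (v·u / u·u) × u = (-4/9) × u

proj_u(v) = [-4/9, -8/9, 8/9]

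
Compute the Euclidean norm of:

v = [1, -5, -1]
5.196

||v||₂ = √((1)² + (-5)² + (-1)²) = √27 = 5.196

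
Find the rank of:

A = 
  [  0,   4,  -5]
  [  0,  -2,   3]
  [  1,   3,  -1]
Row reduce:
Swap R1 ↔ R3
R3 → R3 + (2)·R2
REF = 
  [  1,   3,  -1]
  [  0,  -2,   3]
  [  0,   0,   1]
Pivot columns: 1, 2, 3 → 3 pivots.

rank(A) = 3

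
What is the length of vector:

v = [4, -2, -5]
6.708

||v||₂ = √((4)² + (-2)² + (-5)²) = √45 = 6.708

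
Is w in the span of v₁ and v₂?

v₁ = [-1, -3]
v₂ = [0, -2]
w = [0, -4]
Yes

Form the augmented matrix and row-reduce:
[v₁|v₂|w] = 
  [ -1,   0,   0]
  [ -3,  -2,  -4]
R2 → R2 - (3)·R1
REF = 
  [ -1,   0,   0]
  [  0,  -2,  -4]

No row of the form [0 0 | nonzero], so the system is consistent. Back-substitution gives c₁ = 0, c₂ = 2: w = (0)·v₁ + (2)·v₂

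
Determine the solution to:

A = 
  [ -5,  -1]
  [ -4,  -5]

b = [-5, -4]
x = [1, 0]

Row reduce the augmented matrix [A|b]:
R2 → R2 - (4/5)·R1
REF = 
  [   -5,    -1,    -5]
  [    0, -21/5,     0]

Back-substitution:
x₂ = 0 / (-21/5) = 0
x₁ = (-5 - (-1)(0)) / (-5) = 1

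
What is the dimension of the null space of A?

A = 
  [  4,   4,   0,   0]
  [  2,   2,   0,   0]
nullity(A) = 3

Row reduce:
R2 → R2 - (1/2)·R1
REF = 
  [  4,   4,   0,   0]
  [  0,   0,   0,   0]
Pivot columns: 1 → 1 pivot.
rank(A) = 1, so nullity(A) = 4 - 1 = 3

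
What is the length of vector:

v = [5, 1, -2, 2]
5.831

||v||₂ = √((5)² + (1)² + (-2)² + (2)²) = √34 = 5.831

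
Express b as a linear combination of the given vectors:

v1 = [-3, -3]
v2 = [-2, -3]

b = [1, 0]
c1 = -1, c2 = 1

b = -1·v1 + 1·v2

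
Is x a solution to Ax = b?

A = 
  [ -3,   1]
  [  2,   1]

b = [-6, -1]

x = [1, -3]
Yes

Ax = [-6, -1] = b ✓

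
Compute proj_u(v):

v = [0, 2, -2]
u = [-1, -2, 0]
v·u = (0)(-1) + (2)(-2) + (-2)(0) = -4
u·u = (-1)² + (-2)² + (0)² = 5
proj_u(v) = (v·u / u·u) × u = (-4/5) × u

proj_u(v) = [4/5, 8/5, 0]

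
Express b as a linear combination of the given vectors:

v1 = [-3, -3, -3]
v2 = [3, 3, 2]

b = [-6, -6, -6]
c1 = 2, c2 = 0

b = 2·v1 + 0·v2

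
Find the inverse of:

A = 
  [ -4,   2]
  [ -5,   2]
det(A) = (-4)(2) - (2)(-5) = 2
For a 2×2 matrix, A⁻¹ = (1/det(A)) · [[d, -b], [-c, a]]
    = (1/2) · [[2, -2], [5, -4]]

A⁻¹ = 
  [  1,  -1]
  [5/2,  -2]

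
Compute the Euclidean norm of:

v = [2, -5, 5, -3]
7.937

||v||₂ = √((2)² + (-5)² + (5)² + (-3)²) = √63 = 7.937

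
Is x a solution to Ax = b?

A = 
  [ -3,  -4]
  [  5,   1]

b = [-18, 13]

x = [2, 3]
Yes

Ax = [-18, 13] = b ✓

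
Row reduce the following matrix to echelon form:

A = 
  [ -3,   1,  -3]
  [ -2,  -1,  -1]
Row operations:
R2 → R2 - (2/3)·R1

Resulting echelon form:
REF = 
  [  -3,    1,   -3]
  [   0, -5/3,    1]

Rank = 2 (number of non-zero pivot rows).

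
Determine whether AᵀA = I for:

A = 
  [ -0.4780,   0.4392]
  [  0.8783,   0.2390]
No

AᵀA = 
  [  0.9999,   0]
  [  0,   0.2500]
≠ I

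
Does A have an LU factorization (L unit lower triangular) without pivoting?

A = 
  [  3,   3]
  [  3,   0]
Yes.
A[1,1] = 3 ≠ 0, so Gaussian elimination proceeds without a row swap: multiplier ℓ₂₁ = (3)/(3) = 1, and U[2,2] = 0 - (1)(3) = -3.
L = 
  [  1,   0]
  [  1,   1]
U = 
  [  3,   3]
  [  0,  -3]
Check row 2 of LU: [(1)(3), (1)(3) + (-3)] = [3, 0] = row 2 of A ✓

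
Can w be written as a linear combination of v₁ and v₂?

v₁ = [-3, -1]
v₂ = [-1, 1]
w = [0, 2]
Yes

Form the augmented matrix and row-reduce:
[v₁|v₂|w] = 
  [ -3,  -1,   0]
  [ -1,   1,   2]
R2 → R2 - (1/3)·R1
REF = 
  [ -3,  -1,   0]
  [  0, 4/3,   2]

No row of the form [0 0 | nonzero], so the system is consistent. Back-substitution gives c₁ = -1/2, c₂ = 3/2: w = (-1/2)·v₁ + (3/2)·v₂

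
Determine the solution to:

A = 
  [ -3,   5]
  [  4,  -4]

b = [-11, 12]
x = [2, -1]

Row reduce the augmented matrix [A|b]:
R2 → R2 + (4/3)·R1
REF = 
  [  -3,    5,  -11]
  [   0,  8/3, -8/3]

Back-substitution:
x₂ = (-8/3) / (8/3) = -1
x₁ = (-11 - (5)(-1)) / (-3) = 2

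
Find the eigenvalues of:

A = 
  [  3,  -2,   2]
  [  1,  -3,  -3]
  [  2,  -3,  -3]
λ = -6, (3 + √17)/2, (3 - √17)/2  (≈ -6, 3.562, -0.5616)

Characteristic polynomial: det(λI - A) = λ³ + 3λ² - 20λ - 12
Testing integer divisors of the constant term: p(-6) = 0, so (λ + 6) is a factor:
p(λ) = (λ + 6)(λ² - 3λ - 2)
λ² - 3λ - 2 = 0  ⇒  λ = (3 ± √((-3)² - 4·(-2)))/2 = (3 ± √(17))/2
  = (3 + √17)/2,  (3 - √17)/2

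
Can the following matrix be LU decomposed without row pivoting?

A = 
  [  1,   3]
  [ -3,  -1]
Yes.
A[1,1] = 1 ≠ 0, so Gaussian elimination proceeds without a row swap: multiplier ℓ₂₁ = (-3)/(1) = -3, and U[2,2] = -1 - (-3)(3) = 8.
L = 
  [  1,   0]
  [ -3,   1]
U = 
  [  1,   3]
  [  0,   8]
Check row 2 of LU: [(-3)(1), (-3)(3) + 8] = [-3, -1] = row 2 of A ✓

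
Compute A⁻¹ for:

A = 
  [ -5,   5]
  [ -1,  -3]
det(A) = (-5)(-3) - (5)(-1) = 20
For a 2×2 matrix, A⁻¹ = (1/det(A)) · [[d, -b], [-c, a]]
    = (1/20) · [[-3, -5], [1, -5]]

A⁻¹ = 
  [-3/20,  -1/4]
  [ 1/20,  -1/4]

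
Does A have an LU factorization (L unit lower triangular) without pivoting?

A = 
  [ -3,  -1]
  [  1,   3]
Yes.
A[1,1] = -3 ≠ 0, so Gaussian elimination proceeds without a row swap: multiplier ℓ₂₁ = (1)/(-3) = -1/3, and U[2,2] = 3 - (-1/3)(-1) = 8/3.
L = 
  [   1,    0]
  [-1/3,    1]
U = 
  [ -3,  -1]
  [  0, 8/3]
Check row 2 of LU: [(-1/3)(-3), (-1/3)(-1) + (8/3)] = [1, 3] = row 2 of A ✓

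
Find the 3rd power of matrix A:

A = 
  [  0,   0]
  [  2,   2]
A^3 = 
  [  0,   0]
  [  8,   8]

A² = A·A:
A²[1,1] = (0)(0) + (0)(2) = 0
A²[1,2] = (0)(0) + (0)(2) = 0
A²[2,1] = (2)(0) + (2)(2) = 4
A²[2,2] = (2)(0) + (2)(2) = 4
A² = 
  [  0,   0]
  [  4,   4]

A^3 = A^2·A:
A^3[1,1] = (0)(0) + (0)(2) = 0
A^3[1,2] = (0)(0) + (0)(2) = 0
A^3[2,1] = (4)(0) + (4)(2) = 8
A^3[2,2] = (4)(0) + (4)(2) = 8
A^3 = 
  [  0,   0]
  [  8,   8]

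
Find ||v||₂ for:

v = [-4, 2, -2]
4.899

||v||₂ = √((-4)² + (2)² + (-2)²) = √24 = 4.899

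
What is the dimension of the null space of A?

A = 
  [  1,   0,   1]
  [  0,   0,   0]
nullity(A) = 2

Row reduce:
(no row operations needed)
REF = 
  [  1,   0,   1]
  [  0,   0,   0]
Pivot columns: 1 → 1 pivot.
rank(A) = 1, so nullity(A) = 3 - 1 = 2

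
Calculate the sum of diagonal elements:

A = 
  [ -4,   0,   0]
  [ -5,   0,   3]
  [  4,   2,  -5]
-9

tr(A) = -4 + 0 + -5 = -9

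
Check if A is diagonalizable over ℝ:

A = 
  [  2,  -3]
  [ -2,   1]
Yes

tr(A) = 3, det(A) = -4
Characteristic polynomial: λ² - tr(A)λ + det(A) = λ² - 3λ - 4
λ² - 3λ - 4 = (λ + 1)(λ - 4)
Eigenvalues: 4, -1
λ=-1: alg. mult. = 1, geom. mult. = 2 - rank(A - (-1)I) = 2 - 1 = 1
λ=4: alg. mult. = 1, geom. mult. = 2 - rank(A - (4)I) = 2 - 1 = 1
Sum of geometric multiplicities equals n, so A has n independent eigenvectors.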